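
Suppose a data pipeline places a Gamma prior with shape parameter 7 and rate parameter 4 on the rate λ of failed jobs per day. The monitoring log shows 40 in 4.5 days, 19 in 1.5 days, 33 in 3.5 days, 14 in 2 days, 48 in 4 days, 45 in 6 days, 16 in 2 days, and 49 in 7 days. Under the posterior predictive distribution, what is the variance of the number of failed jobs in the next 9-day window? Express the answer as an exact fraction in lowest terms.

47154/529

Total count: 40 + 19 + 33 + 14 + 48 + 45 + 16 + 49 = 264.
Total exposure: 4.5 + 1.5 + 3.5 + 2 + 4 + 6 + 2 + 7 = 30.5 days.
The Gamma prior is conjugate for the Poisson rate, so λ | data ~ Gamma(7+264, 4+30.5) = Gamma(271, 69/2).
The posterior predictive for a window of length T is Negative Binomial with variance T·α'·(β'+T)/β'² = 9·271·(87/2)/(4761/4) = 47154/529.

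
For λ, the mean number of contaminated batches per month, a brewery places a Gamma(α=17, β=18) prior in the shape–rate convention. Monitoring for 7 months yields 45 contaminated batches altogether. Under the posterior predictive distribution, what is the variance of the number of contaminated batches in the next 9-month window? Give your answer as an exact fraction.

18972/625

Total count 45 over total exposure 7 months.
By Gamma–Poisson conjugacy, the posterior is Gamma(α + Σx, β + Σt) = Gamma(17 + 45, 18 + 7) = Gamma(62, 25).
The posterior predictive for a window of length T is Negative Binomial with variance T·α'·(β'+T)/β'² = 9·62·34/625 = 18972/625.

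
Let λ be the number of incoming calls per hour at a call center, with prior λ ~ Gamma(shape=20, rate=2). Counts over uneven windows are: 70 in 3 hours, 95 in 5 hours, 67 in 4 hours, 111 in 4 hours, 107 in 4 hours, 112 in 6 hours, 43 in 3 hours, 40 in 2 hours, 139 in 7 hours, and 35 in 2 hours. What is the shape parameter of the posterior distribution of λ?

Total count: 70 + 95 + 67 + 111 + 107 + 112 + 43 + 40 + 139 + 35 = 819.
Total exposure: 3 + 5 + 4 + 4 + 4 + 6 + 3 + 2 + 7 + 2 = 40 hours.
Gamma(α, β) with Poisson data over total exposure Σt gives posterior Gamma(α+Σx, β+Σt) = Gamma(839, 42).

839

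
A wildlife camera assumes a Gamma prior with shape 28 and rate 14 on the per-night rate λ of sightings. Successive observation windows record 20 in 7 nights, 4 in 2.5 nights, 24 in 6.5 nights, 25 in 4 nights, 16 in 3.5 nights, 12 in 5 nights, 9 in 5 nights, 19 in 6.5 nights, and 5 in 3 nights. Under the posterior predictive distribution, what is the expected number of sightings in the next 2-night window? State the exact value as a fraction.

Total count: 20 + 4 + 24 + 25 + 16 + 12 + 9 + 19 + 5 = 134.
Total exposure: 7 + 2.5 + 6.5 + 4 + 3.5 + 5 + 5 + 6.5 + 3 = 43 nights.
Posterior: α' = 28 + 134 = 162, β' = 14 + 43 = 57.
Predictive mean over a 2-night window = T·E[λ|data] = 2·162/57 = 108/19.

108/19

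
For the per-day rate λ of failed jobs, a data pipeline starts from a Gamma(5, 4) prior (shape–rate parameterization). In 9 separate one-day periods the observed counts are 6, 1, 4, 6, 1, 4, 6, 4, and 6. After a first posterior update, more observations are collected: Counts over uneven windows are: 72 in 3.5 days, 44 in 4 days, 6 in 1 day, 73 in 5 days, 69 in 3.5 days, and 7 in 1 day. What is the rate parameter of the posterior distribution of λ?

Total count: 6 + 1 + 4 + 6 + 1 + 4 + 6 + 4 + 6 = 38.
Total exposure: 9 days.
After the first batch: Gamma(5 + 38, 4 + 9) = Gamma(43, 13).
Total count: 72 + 44 + 6 + 73 + 69 + 7 = 271.
Total exposure: 3.5 + 4 + 1 + 5 + 3.5 + 1 = 18 days.
After the second batch: Gamma(43 + 271, 13 + 18) = Gamma(314, 31).

31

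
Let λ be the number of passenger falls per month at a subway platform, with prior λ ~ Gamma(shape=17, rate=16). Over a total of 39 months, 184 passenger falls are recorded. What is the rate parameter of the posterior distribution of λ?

Total count 184 over total exposure 39 months.
Posterior: α' = 17 + 184 = 201, β' = 16 + 39 = 55.

55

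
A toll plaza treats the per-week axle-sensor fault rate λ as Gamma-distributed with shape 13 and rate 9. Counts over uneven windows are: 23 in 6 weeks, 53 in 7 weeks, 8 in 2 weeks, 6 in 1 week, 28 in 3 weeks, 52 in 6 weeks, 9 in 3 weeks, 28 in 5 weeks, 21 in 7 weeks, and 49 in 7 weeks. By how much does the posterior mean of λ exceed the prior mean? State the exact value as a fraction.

941/252

Total count: 23 + 53 + 8 + 6 + 28 + 52 + 9 + 28 + 21 + 49 = 277.
Total exposure: 6 + 7 + 2 + 1 + 3 + 6 + 3 + 5 + 7 + 7 = 47 weeks.
Conjugate update: add total count to the shape and total exposure to the rate, giving Gamma(290, 56).
Posterior mean = 290/56 = 145/28; prior mean = 13/9 = 13/9. Difference = 145/28 − 13/9 = 941/252.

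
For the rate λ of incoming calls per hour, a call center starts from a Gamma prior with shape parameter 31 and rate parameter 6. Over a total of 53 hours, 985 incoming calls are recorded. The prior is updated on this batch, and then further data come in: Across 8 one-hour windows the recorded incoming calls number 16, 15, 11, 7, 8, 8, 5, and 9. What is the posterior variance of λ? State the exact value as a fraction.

1095/4489

Total count 985 over total exposure 53 hours.
After the first batch: Gamma(31 + 985, 6 + 53) = Gamma(1016, 59).
Total count: 16 + 15 + 11 + 7 + 8 + 8 + 5 + 9 = 79.
Total exposure: 8 hours.
After the second batch: Gamma(1016 + 79, 59 + 8) = Gamma(1095, 67).
Posterior variance = α'/β'² = 1095/4489.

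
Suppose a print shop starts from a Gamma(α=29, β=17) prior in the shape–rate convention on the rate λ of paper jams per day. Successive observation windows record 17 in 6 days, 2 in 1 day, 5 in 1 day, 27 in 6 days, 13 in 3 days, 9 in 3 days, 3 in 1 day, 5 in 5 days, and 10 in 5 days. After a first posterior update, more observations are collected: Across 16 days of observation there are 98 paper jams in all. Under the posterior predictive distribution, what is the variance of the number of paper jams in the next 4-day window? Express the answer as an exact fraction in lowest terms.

Total count: 17 + 2 + 5 + 27 + 13 + 9 + 3 + 5 + 10 = 91.
Total exposure: 6 + 1 + 1 + 6 + 3 + 3 + 1 + 5 + 5 = 31 days.
After the first batch: Gamma(29 + 91, 17 + 31) = Gamma(120, 48).
Total count 98 over total exposure 16 days.
After the second batch: Gamma(120 + 98, 48 + 16) = Gamma(218, 64).
The posterior predictive for a window of length T is Negative Binomial with variance T·α'·(β'+T)/β'² = 4·218·68/4096 = 1853/128.

1853/128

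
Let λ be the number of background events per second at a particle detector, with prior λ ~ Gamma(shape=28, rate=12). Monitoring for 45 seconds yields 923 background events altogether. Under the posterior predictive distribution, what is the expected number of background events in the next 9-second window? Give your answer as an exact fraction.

2853/19

Total count 923 over total exposure 45 seconds.
Conjugate update: add total count to the shape and total exposure to the rate, giving Gamma(951, 57).
Predictive mean over a 9-second window = T·E[λ|data] = 9·951/57 = 2853/19.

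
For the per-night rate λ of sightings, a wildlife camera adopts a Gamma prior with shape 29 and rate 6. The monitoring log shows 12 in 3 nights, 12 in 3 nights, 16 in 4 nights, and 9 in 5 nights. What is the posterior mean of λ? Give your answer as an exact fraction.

26/7

Total count: 12 + 12 + 16 + 9 = 49.
Total exposure: 3 + 3 + 4 + 5 = 15 nights.
By Gamma–Poisson conjugacy, the posterior is Gamma(α + Σx, β + Σt) = Gamma(29 + 49, 6 + 15) = Gamma(78, 21).
Posterior mean = α'/β' = 78/21 = 26/7.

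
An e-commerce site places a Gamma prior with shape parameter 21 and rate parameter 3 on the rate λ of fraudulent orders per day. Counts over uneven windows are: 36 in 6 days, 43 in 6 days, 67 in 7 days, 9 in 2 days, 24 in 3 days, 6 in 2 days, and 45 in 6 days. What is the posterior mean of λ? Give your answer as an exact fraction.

Total count: 36 + 43 + 67 + 9 + 24 + 6 + 45 = 230.
Total exposure: 6 + 6 + 7 + 2 + 3 + 2 + 6 = 32 days.
Gamma(α, β) with Poisson data over total exposure Σt gives posterior Gamma(α+Σx, β+Σt) = Gamma(251, 35).
Posterior mean = α'/β' = 251/35.

251/35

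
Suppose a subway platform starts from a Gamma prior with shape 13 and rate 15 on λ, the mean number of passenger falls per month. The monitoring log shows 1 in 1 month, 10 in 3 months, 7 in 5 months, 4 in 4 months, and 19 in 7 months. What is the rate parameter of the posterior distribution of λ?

35

Total count: 1 + 10 + 7 + 4 + 19 = 41.
Total exposure: 1 + 3 + 5 + 4 + 7 = 20 months.
Gamma(α, β) with Poisson data over total exposure Σt gives posterior Gamma(α+Σx, β+Σt) = Gamma(54, 35).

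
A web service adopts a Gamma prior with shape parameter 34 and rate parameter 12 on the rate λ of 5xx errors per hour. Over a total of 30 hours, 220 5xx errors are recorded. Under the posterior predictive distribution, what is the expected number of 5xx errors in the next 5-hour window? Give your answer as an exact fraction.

635/21

Total count 220 over total exposure 30 hours.
By Gamma–Poisson conjugacy, the posterior is Gamma(α + Σx, β + Σt) = Gamma(34 + 220, 12 + 30) = Gamma(254, 42).
Predictive mean over a 5-hour window = T·E[λ|data] = 5·254/42 = 635/21.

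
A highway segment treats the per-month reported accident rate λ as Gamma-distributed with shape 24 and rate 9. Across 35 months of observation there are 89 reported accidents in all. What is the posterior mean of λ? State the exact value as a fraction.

113/44

Total count 89 over total exposure 35 months.
The Gamma prior is conjugate for the Poisson rate, so λ | data ~ Gamma(24+89, 9+35) = Gamma(113, 44).
Posterior mean = α'/β' = 113/44.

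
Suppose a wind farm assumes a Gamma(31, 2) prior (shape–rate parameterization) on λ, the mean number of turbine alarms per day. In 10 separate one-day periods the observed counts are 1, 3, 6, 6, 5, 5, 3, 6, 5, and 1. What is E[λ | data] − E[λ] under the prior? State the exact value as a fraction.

-19/2

Total count: 1 + 3 + 6 + 6 + 5 + 5 + 3 + 6 + 5 + 1 = 41.
Total exposure: 10 days.
Posterior: α' = 31 + 41 = 72, β' = 2 + 10 = 12.
Posterior mean = 72/12 = 6; prior mean = 31/2 = 31/2. Difference = 6 − 31/2 = -19/2.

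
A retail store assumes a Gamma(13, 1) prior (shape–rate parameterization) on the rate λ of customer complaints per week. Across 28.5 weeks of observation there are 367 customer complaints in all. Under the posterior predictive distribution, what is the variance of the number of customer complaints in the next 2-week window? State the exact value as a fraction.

Total count 367 over total exposure 28.5 weeks.
Gamma(α, β) with Poisson data over total exposure Σt gives posterior Gamma(α+Σx, β+Σt) = Gamma(380, 59/2).
The posterior predictive for a window of length T is Negative Binomial with variance T·α'·(β'+T)/β'² = 2·380·(63/2)/(3481/4) = 95760/3481.

95760/3481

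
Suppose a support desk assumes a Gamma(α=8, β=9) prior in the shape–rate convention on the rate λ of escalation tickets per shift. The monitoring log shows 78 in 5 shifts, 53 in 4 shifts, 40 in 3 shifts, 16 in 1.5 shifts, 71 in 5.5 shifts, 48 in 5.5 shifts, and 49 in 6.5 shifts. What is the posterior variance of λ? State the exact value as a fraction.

363/1600

Total count: 78 + 53 + 40 + 16 + 71 + 48 + 49 = 355.
Total exposure: 5 + 4 + 3 + 1.5 + 5.5 + 5.5 + 6.5 = 31 shifts.
By Gamma–Poisson conjugacy, the posterior is Gamma(α + Σx, β + Σt) = Gamma(8 + 355, 9 + 31) = Gamma(363, 40).
Posterior variance = α'/β'² = 363/1600.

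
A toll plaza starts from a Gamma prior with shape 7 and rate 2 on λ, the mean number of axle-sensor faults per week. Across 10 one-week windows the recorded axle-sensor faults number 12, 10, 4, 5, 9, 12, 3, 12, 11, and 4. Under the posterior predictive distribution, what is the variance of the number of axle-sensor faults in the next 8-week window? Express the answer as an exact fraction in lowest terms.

890/9

Total count: 12 + 10 + 4 + 5 + 9 + 12 + 3 + 12 + 11 + 4 = 82.
Total exposure: 10 weeks.
Posterior: α' = 7 + 82 = 89, β' = 2 + 10 = 12.
The posterior predictive for a window of length T is Negative Binomial with variance T·α'·(β'+T)/β'² = 8·89·20/144 = 890/9.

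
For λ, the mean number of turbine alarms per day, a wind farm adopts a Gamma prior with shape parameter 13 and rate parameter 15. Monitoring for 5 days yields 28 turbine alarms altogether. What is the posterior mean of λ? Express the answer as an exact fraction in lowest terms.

41/20

Total count 28 over total exposure 5 days.
Posterior: α' = 13 + 28 = 41, β' = 15 + 5 = 20.
Posterior mean = α'/β' = 41/20.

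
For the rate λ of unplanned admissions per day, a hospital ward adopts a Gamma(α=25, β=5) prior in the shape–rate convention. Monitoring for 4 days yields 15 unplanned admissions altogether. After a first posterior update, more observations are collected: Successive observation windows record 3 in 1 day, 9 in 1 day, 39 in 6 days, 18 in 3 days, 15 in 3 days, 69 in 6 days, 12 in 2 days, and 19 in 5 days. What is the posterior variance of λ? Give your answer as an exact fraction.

14/81

Total count 15 over total exposure 4 days.
After the first batch: Gamma(25 + 15, 5 + 4) = Gamma(40, 9).
Total count: 3 + 9 + 39 + 18 + 15 + 69 + 12 + 19 = 184.
Total exposure: 1 + 1 + 6 + 3 + 3 + 6 + 2 + 5 = 27 days.
After the second batch: Gamma(40 + 184, 9 + 27) = Gamma(224, 36).
Posterior variance = α'/β'² = 224/1296 = 14/81.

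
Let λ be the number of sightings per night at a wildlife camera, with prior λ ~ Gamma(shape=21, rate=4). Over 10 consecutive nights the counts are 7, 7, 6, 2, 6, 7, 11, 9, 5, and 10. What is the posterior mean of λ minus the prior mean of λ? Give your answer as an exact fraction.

Total count: 7 + 7 + 6 + 2 + 6 + 7 + 11 + 9 + 5 + 10 = 70.
Total exposure: 10 nights.
Gamma(α, β) with Poisson data over total exposure Σt gives posterior Gamma(α+Σx, β+Σt) = Gamma(91, 14).
Posterior mean = 91/14 = 13/2; prior mean = 21/4 = 21/4. Difference = 13/2 − 21/4 = 5/4.

5/4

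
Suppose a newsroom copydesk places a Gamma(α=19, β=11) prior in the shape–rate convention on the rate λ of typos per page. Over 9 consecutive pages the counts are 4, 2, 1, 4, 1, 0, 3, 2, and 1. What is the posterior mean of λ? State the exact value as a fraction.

Total count: 4 + 2 + 1 + 4 + 1 + 0 + 3 + 2 + 1 = 18.
Total exposure: 9 pages.
Gamma(α, β) with Poisson data over total exposure Σt gives posterior Gamma(α+Σx, β+Σt) = Gamma(37, 20).
Posterior mean = α'/β' = 37/20.

37/20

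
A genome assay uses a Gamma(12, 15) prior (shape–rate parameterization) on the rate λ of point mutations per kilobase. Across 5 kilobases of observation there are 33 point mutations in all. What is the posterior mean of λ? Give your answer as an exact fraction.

Total count 33 over total exposure 5 kilobases.
Conjugate update: add total count to the shape and total exposure to the rate, giving Gamma(45, 20).
Posterior mean = α'/β' = 45/20 = 9/4.

9/4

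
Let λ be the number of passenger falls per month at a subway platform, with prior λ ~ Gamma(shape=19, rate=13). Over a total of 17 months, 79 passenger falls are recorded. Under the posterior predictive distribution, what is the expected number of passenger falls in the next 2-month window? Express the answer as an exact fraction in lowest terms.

Total count 79 over total exposure 17 months.
Gamma(α, β) with Poisson data over total exposure Σt gives posterior Gamma(α+Σx, β+Σt) = Gamma(98, 30).
Predictive mean over a 2-month window = T·E[λ|data] = 2·98/30 = 98/15.

98/15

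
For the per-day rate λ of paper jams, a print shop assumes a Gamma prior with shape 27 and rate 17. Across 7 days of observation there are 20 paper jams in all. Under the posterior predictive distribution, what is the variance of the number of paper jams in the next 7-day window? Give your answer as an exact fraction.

Total count 20 over total exposure 7 days.
Conjugate update: add total count to the shape and total exposure to the rate, giving Gamma(47, 24).
The posterior predictive for a window of length T is Negative Binomial with variance T·α'·(β'+T)/β'² = 7·47·31/576 = 10199/576.

10199/576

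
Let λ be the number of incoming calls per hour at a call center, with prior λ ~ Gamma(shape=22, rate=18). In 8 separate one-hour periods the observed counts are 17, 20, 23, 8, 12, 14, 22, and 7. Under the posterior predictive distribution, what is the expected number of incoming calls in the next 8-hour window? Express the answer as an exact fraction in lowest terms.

580/13

Total count: 17 + 20 + 23 + 8 + 12 + 14 + 22 + 7 = 123.
Total exposure: 8 hours.
By Gamma–Poisson conjugacy, the posterior is Gamma(α + Σx, β + Σt) = Gamma(22 + 123, 18 + 8) = Gamma(145, 26).
Predictive mean over an 8-hour window = T·E[λ|data] = 8·145/26 = 580/13.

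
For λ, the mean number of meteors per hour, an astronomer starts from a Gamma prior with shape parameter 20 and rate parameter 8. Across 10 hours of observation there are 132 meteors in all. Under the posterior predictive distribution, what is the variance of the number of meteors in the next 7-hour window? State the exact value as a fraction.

Total count 132 over total exposure 10 hours.
Posterior: α' = 20 + 132 = 152, β' = 8 + 10 = 18.
The posterior predictive for a window of length T is Negative Binomial with variance T·α'·(β'+T)/β'² = 7·152·25/324 = 6650/81.

6650/81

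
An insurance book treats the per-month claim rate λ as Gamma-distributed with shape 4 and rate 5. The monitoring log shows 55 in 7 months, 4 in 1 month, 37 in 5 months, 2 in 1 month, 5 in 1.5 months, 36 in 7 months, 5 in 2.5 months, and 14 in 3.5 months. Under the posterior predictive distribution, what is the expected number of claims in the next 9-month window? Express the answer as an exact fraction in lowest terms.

2916/67

Total count: 55 + 4 + 37 + 2 + 5 + 36 + 5 + 14 = 158.
Total exposure: 7 + 1 + 5 + 1 + 1.5 + 7 + 2.5 + 3.5 = 28.5 months.
Conjugate update: add total count to the shape and total exposure to the rate, giving Gamma(162, 67/2).
Predictive mean over a 9-month window = T·E[λ|data] = 9·162/(67/2) = 2916/67.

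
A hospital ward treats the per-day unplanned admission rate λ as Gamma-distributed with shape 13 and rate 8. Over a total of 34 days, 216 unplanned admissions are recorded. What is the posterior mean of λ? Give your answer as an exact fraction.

Total count 216 over total exposure 34 days.
Posterior: α' = 13 + 216 = 229, β' = 8 + 34 = 42.
Posterior mean = α'/β' = 229/42.

229/42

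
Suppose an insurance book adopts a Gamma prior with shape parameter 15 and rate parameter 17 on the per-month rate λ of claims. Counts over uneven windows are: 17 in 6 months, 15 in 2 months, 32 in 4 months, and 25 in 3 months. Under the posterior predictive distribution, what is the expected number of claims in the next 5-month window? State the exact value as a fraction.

65/4

Total count: 17 + 15 + 32 + 25 = 89.
Total exposure: 6 + 2 + 4 + 3 = 15 months.
Gamma(α, β) with Poisson data over total exposure Σt gives posterior Gamma(α+Σx, β+Σt) = Gamma(104, 32).
Predictive mean over a 5-month window = T·E[λ|data] = 5·104/32 = 65/4.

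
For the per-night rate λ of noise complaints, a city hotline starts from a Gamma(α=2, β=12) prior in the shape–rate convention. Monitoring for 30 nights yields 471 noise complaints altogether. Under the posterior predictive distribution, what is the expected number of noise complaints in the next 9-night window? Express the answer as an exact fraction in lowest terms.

1419/14

Total count 471 over total exposure 30 nights.
Posterior: α' = 2 + 471 = 473, β' = 12 + 30 = 42.
Predictive mean over a 9-night window = T·E[λ|data] = 9·473/42 = 1419/14.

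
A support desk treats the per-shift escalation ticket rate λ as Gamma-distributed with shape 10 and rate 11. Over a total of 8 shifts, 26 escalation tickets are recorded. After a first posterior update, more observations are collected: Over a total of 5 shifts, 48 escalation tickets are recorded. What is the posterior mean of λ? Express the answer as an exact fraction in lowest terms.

Total count 26 over total exposure 8 shifts.
After the first batch: Gamma(10 + 26, 11 + 8) = Gamma(36, 19).
Total count 48 over total exposure 5 shifts.
After the second batch: Gamma(36 + 48, 19 + 5) = Gamma(84, 24).
Posterior mean = α'/β' = 84/24 = 7/2.

7/2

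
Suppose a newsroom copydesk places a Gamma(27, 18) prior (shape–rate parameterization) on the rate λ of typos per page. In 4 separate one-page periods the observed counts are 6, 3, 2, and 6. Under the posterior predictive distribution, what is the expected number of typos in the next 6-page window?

12

Total count: 6 + 3 + 2 + 6 = 17.
Total exposure: 4 pages.
Conjugate update: add total count to the shape and total exposure to the rate, giving Gamma(44, 22).
Predictive mean over a 6-page window = T·E[λ|data] = 6·44/22 = 12.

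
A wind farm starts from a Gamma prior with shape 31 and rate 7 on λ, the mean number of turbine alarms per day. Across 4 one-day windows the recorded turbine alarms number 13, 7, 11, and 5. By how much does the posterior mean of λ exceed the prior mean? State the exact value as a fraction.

Total count: 13 + 7 + 11 + 5 = 36.
Total exposure: 4 days.
By Gamma–Poisson conjugacy, the posterior is Gamma(α + Σx, β + Σt) = Gamma(31 + 36, 7 + 4) = Gamma(67, 11).
Posterior mean = 67/11 = 67/11; prior mean = 31/7 = 31/7. Difference = 67/11 − 31/7 = 128/77.

128/77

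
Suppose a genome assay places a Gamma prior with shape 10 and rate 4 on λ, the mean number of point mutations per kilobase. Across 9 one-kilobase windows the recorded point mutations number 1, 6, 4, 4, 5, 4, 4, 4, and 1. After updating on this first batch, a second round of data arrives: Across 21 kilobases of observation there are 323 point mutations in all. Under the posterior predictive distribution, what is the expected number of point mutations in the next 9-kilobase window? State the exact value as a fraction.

Total count: 1 + 6 + 4 + 4 + 5 + 4 + 4 + 4 + 1 = 33.
Total exposure: 9 kilobases.
After the first batch: Gamma(10 + 33, 4 + 9) = Gamma(43, 13).
Total count 323 over total exposure 21 kilobases.
After the second batch: Gamma(43 + 323, 13 + 21) = Gamma(366, 34).
Predictive mean over a 9-kilobase window = T·E[λ|data] = 9·366/34 = 1647/17.

1647/17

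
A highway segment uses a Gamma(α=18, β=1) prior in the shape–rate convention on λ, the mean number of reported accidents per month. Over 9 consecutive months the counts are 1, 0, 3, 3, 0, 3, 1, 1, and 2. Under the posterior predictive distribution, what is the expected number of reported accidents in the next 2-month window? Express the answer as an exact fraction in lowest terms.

32/5

Total count: 1 + 0 + 3 + 3 + 0 + 3 + 1 + 1 + 2 = 14.
Total exposure: 9 months.
The Gamma prior is conjugate for the Poisson rate, so λ | data ~ Gamma(18+14, 1+9) = Gamma(32, 10).
Predictive mean over a 2-month window = T·E[λ|data] = 2·32/10 = 32/5.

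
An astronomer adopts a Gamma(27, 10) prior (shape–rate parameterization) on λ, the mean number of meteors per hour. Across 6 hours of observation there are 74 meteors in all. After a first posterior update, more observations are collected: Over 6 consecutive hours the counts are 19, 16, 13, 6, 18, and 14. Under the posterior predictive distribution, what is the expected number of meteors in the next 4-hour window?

Total count 74 over total exposure 6 hours.
After the first batch: Gamma(27 + 74, 10 + 6) = Gamma(101, 16).
Total count: 19 + 16 + 13 + 6 + 18 + 14 = 86.
Total exposure: 6 hours.
After the second batch: Gamma(101 + 86, 16 + 6) = Gamma(187, 22).
Predictive mean over a 4-hour window = T·E[λ|data] = 4·187/22 = 34.

34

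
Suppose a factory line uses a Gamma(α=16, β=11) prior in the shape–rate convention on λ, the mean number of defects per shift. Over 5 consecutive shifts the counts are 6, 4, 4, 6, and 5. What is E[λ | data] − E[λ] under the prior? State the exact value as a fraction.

Total count: 6 + 4 + 4 + 6 + 5 = 25.
Total exposure: 5 shifts.
Gamma(α, β) with Poisson data over total exposure Σt gives posterior Gamma(α+Σx, β+Σt) = Gamma(41, 16).
Posterior mean = 41/16 = 41/16; prior mean = 16/11 = 16/11. Difference = 41/16 − 16/11 = 195/176.

195/176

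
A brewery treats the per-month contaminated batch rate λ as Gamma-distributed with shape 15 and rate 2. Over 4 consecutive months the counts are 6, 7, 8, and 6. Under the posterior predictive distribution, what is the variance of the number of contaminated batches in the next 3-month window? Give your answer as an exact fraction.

Total count: 6 + 7 + 8 + 6 = 27.
Total exposure: 4 months.
By Gamma–Poisson conjugacy, the posterior is Gamma(α + Σx, β + Σt) = Gamma(15 + 27, 2 + 4) = Gamma(42, 6).
The posterior predictive for a window of length T is Negative Binomial with variance T·α'·(β'+T)/β'² = 3·42·9/36 = 63/2.

63/2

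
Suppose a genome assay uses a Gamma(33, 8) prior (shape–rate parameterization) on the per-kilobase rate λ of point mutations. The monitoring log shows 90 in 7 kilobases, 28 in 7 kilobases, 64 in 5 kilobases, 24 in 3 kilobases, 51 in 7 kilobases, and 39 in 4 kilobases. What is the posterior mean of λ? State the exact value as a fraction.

329/41

Total count: 90 + 28 + 64 + 24 + 51 + 39 = 296.
Total exposure: 7 + 7 + 5 + 3 + 7 + 4 = 33 kilobases.
Posterior: α' = 33 + 296 = 329, β' = 8 + 33 = 41.
Posterior mean = α'/β' = 329/41.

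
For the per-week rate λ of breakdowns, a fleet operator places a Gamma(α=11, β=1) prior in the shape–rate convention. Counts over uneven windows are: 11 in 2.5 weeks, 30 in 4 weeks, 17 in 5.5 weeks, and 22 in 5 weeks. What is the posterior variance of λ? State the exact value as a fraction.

Total count: 11 + 30 + 17 + 22 = 80.
Total exposure: 2.5 + 4 + 5.5 + 5 = 17 weeks.
By Gamma–Poisson conjugacy, the posterior is Gamma(α + Σx, β + Σt) = Gamma(11 + 80, 1 + 17) = Gamma(91, 18).
Posterior variance = α'/β'² = 91/324.

91/324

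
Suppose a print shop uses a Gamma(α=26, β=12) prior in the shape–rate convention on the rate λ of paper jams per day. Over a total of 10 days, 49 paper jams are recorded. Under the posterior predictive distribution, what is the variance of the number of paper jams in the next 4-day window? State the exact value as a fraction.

1950/121

Total count 49 over total exposure 10 days.
Posterior: α' = 26 + 49 = 75, β' = 12 + 10 = 22.
The posterior predictive for a window of length T is Negative Binomial with variance T·α'·(β'+T)/β'² = 4·75·26/484 = 1950/121.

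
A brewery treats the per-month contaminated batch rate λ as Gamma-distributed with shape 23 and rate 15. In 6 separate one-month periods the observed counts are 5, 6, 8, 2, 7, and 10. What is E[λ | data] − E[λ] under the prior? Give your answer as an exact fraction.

Total count: 5 + 6 + 8 + 2 + 7 + 10 = 38.
Total exposure: 6 months.
By Gamma–Poisson conjugacy, the posterior is Gamma(α + Σx, β + Σt) = Gamma(23 + 38, 15 + 6) = Gamma(61, 21).
Posterior mean = 61/21 = 61/21; prior mean = 23/15 = 23/15. Difference = 61/21 − 23/15 = 48/35.

48/35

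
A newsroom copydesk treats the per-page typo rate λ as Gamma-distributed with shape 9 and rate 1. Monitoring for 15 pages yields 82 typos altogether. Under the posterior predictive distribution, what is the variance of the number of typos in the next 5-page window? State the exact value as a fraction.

9555/256

Total count 82 over total exposure 15 pages.
Posterior: α' = 9 + 82 = 91, β' = 1 + 15 = 16.
The posterior predictive for a window of length T is Negative Binomial with variance T·α'·(β'+T)/β'² = 5·91·21/256 = 9555/256.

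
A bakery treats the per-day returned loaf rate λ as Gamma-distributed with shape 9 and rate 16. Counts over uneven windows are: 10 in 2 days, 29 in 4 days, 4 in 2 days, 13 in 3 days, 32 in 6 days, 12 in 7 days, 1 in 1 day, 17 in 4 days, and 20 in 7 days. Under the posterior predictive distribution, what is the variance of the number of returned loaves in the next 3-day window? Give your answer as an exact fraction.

Total count: 10 + 29 + 4 + 13 + 32 + 12 + 1 + 17 + 20 = 138.
Total exposure: 2 + 4 + 2 + 3 + 6 + 7 + 1 + 4 + 7 = 36 days.
By Gamma–Poisson conjugacy, the posterior is Gamma(α + Σx, β + Σt) = Gamma(9 + 138, 16 + 36) = Gamma(147, 52).
The posterior predictive for a window of length T is Negative Binomial with variance T·α'·(β'+T)/β'² = 3·147·55/2704 = 24255/2704.

24255/2704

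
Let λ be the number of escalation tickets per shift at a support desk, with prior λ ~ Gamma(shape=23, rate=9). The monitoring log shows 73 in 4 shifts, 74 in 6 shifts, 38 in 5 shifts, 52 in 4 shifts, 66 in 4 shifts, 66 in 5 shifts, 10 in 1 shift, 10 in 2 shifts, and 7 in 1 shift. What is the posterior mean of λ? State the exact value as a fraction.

Total count: 73 + 74 + 38 + 52 + 66 + 66 + 10 + 10 + 7 = 396.
Total exposure: 4 + 6 + 5 + 4 + 4 + 5 + 1 + 2 + 1 = 32 shifts.
The Gamma prior is conjugate for the Poisson rate, so λ | data ~ Gamma(23+396, 9+32) = Gamma(419, 41).
Posterior mean = α'/β' = 419/41.

419/41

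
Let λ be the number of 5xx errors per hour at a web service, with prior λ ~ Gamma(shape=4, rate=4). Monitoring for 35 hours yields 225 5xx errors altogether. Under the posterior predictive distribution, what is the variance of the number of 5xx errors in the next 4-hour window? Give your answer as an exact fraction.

Total count 225 over total exposure 35 hours.
The Gamma prior is conjugate for the Poisson rate, so λ | data ~ Gamma(4+225, 4+35) = Gamma(229, 39).
The posterior predictive for a window of length T is Negative Binomial with variance T·α'·(β'+T)/β'² = 4·229·43/1521 = 39388/1521.

39388/1521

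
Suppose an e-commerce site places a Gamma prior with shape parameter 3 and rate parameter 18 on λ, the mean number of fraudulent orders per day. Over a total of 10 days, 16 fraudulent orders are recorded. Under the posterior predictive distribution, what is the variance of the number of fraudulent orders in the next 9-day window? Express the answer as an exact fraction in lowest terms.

6327/784

Total count 16 over total exposure 10 days.
Gamma(α, β) with Poisson data over total exposure Σt gives posterior Gamma(α+Σx, β+Σt) = Gamma(19, 28).
The posterior predictive for a window of length T is Negative Binomial with variance T·α'·(β'+T)/β'² = 9·19·37/784 = 6327/784.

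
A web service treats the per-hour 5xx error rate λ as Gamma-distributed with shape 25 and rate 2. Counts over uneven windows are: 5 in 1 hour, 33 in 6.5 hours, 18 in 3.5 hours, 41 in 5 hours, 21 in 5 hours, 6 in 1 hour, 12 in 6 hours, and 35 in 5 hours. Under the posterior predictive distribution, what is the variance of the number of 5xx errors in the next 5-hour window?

Total count: 5 + 33 + 18 + 41 + 21 + 6 + 12 + 35 = 171.
Total exposure: 1 + 6.5 + 3.5 + 5 + 5 + 1 + 6 + 5 = 33 hours.
The Gamma prior is conjugate for the Poisson rate, so λ | data ~ Gamma(25+171, 2+33) = Gamma(196, 35).
The posterior predictive for a window of length T is Negative Binomial with variance T·α'·(β'+T)/β'² = 5·196·40/1225 = 32.

32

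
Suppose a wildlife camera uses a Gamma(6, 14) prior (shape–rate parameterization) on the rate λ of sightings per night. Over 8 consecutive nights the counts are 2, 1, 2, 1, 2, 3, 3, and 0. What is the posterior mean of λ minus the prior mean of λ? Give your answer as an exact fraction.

37/77

Total count: 2 + 1 + 2 + 1 + 2 + 3 + 3 + 0 = 14.
Total exposure: 8 nights.
Posterior: α' = 6 + 14 = 20, β' = 14 + 8 = 22.
Posterior mean = 20/22 = 10/11; prior mean = 6/14 = 3/7. Difference = 10/11 − 3/7 = 37/77.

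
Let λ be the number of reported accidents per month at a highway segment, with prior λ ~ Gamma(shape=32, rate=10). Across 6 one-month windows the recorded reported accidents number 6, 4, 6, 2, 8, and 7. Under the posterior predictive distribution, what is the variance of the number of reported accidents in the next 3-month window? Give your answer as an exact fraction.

Total count: 6 + 4 + 6 + 2 + 8 + 7 = 33.
Total exposure: 6 months.
Posterior: α' = 32 + 33 = 65, β' = 10 + 6 = 16.
The posterior predictive for a window of length T is Negative Binomial with variance T·α'·(β'+T)/β'² = 3·65·19/256 = 3705/256.

3705/256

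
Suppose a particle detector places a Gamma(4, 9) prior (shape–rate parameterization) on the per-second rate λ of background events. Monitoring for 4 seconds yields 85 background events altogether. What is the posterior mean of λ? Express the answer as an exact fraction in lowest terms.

Total count 85 over total exposure 4 seconds.
Posterior: α' = 4 + 85 = 89, β' = 9 + 4 = 13.
Posterior mean = α'/β' = 89/13.

89/13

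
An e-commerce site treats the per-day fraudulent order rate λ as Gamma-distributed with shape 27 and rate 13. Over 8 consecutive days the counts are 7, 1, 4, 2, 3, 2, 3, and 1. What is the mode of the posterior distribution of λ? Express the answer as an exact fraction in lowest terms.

Total count: 7 + 1 + 4 + 2 + 3 + 2 + 3 + 1 = 23.
Total exposure: 8 days.
The Gamma prior is conjugate for the Poisson rate, so λ | data ~ Gamma(27+23, 13+8) = Gamma(50, 21).
Posterior mode = (α'−1)/β' = 49/21 = 7/3.

7/3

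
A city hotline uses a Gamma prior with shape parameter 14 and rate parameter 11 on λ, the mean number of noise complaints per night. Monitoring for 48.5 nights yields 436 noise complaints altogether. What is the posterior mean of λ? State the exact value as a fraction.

Total count 436 over total exposure 48.5 nights.
By Gamma–Poisson conjugacy, the posterior is Gamma(α + Σx, β + Σt) = Gamma(14 + 436, 11 + 48.5) = Gamma(450, 119/2).
Posterior mean = α'/β' = 450/(119/2) = 900/119.

900/119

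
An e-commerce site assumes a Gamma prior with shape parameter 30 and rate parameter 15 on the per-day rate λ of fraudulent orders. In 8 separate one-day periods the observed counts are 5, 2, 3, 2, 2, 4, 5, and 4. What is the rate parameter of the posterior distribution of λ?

Total count: 5 + 2 + 3 + 2 + 2 + 4 + 5 + 4 = 27.
Total exposure: 8 days.
By Gamma–Poisson conjugacy, the posterior is Gamma(α + Σx, β + Σt) = Gamma(30 + 27, 15 + 8) = Gamma(57, 23).

23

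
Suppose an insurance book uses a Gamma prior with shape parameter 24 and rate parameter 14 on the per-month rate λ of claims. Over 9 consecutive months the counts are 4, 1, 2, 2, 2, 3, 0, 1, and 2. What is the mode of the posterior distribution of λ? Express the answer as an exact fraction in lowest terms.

40/23

Total count: 4 + 1 + 2 + 2 + 2 + 3 + 0 + 1 + 2 = 17.
Total exposure: 9 months.
Posterior: α' = 24 + 17 = 41, β' = 14 + 9 = 23.
Posterior mode = (α'−1)/β' = 40/23.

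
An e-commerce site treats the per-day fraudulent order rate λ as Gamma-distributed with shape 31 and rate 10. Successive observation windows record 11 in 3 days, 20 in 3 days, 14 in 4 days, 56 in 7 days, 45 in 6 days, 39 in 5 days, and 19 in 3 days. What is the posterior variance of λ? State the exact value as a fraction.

235/1681

Total count: 11 + 20 + 14 + 56 + 45 + 39 + 19 = 204.
Total exposure: 3 + 3 + 4 + 7 + 6 + 5 + 3 = 31 days.
The Gamma prior is conjugate for the Poisson rate, so λ | data ~ Gamma(31+204, 10+31) = Gamma(235, 41).
Posterior variance = α'/β'² = 235/1681.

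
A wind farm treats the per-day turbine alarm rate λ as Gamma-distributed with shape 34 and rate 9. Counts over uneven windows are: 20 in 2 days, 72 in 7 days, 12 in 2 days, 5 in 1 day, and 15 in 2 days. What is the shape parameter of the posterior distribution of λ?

158

Total count: 20 + 72 + 12 + 5 + 15 = 124.
Total exposure: 2 + 7 + 2 + 1 + 2 = 14 days.
Gamma(α, β) with Poisson data over total exposure Σt gives posterior Gamma(α+Σx, β+Σt) = Gamma(158, 23).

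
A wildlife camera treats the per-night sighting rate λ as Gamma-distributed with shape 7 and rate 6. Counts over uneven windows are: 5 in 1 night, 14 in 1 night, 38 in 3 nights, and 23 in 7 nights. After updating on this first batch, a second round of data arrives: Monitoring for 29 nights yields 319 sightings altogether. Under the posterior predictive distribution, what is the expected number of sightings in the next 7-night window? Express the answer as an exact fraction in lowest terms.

Total count: 5 + 14 + 38 + 23 = 80.
Total exposure: 1 + 1 + 3 + 7 = 12 nights.
After the first batch: Gamma(7 + 80, 6 + 12) = Gamma(87, 18).
Total count 319 over total exposure 29 nights.
After the second batch: Gamma(87 + 319, 18 + 29) = Gamma(406, 47).
Predictive mean over a 7-night window = T·E[λ|data] = 7·406/47 = 2842/47.

2842/47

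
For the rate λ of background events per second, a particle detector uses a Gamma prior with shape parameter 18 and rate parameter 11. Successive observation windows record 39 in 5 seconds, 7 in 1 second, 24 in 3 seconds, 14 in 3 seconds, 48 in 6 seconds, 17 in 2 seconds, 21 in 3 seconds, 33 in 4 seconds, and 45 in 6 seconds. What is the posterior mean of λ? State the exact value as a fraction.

Total count: 39 + 7 + 24 + 14 + 48 + 17 + 21 + 33 + 45 = 248.
Total exposure: 5 + 1 + 3 + 3 + 6 + 2 + 3 + 4 + 6 = 33 seconds.
By Gamma–Poisson conjugacy, the posterior is Gamma(α + Σx, β + Σt) = Gamma(18 + 248, 11 + 33) = Gamma(266, 44).
Posterior mean = α'/β' = 266/44 = 133/22.

133/22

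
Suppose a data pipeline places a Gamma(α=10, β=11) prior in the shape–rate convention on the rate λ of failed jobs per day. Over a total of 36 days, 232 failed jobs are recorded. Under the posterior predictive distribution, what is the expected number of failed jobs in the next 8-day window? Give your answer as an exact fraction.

Total count 232 over total exposure 36 days.
Gamma(α, β) with Poisson data over total exposure Σt gives posterior Gamma(α+Σx, β+Σt) = Gamma(242, 47).
Predictive mean over an 8-day window = T·E[λ|data] = 8·242/47 = 1936/47.

1936/47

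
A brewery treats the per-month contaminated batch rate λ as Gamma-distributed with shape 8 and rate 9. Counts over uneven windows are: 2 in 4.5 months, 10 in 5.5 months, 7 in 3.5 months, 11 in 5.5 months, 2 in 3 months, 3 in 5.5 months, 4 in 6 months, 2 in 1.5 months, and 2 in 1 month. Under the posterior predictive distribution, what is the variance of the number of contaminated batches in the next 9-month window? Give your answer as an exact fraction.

306/25

Total count: 2 + 10 + 7 + 11 + 2 + 3 + 4 + 2 + 2 = 43.
Total exposure: 4.5 + 5.5 + 3.5 + 5.5 + 3 + 5.5 + 6 + 1.5 + 1 = 36 months.
Gamma(α, β) with Poisson data over total exposure Σt gives posterior Gamma(α+Σx, β+Σt) = Gamma(51, 45).
The posterior predictive for a window of length T is Negative Binomial with variance T·α'·(β'+T)/β'² = 9·51·54/2025 = 306/25.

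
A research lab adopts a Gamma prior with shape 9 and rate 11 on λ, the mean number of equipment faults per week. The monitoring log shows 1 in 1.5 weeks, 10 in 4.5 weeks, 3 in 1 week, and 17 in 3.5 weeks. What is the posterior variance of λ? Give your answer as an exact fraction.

160/1849

Total count: 1 + 10 + 3 + 17 = 31.
Total exposure: 1.5 + 4.5 + 1 + 3.5 = 10.5 weeks.
Conjugate update: add total count to the shape and total exposure to the rate, giving Gamma(40, 43/2).
Posterior variance = α'/β'² = 40/(1849/4) = 160/1849.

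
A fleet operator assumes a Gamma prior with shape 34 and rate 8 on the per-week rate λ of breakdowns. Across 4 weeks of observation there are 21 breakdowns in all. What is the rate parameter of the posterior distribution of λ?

Total count 21 over total exposure 4 weeks.
The Gamma prior is conjugate for the Poisson rate, so λ | data ~ Gamma(34+21, 8+4) = Gamma(55, 12).

12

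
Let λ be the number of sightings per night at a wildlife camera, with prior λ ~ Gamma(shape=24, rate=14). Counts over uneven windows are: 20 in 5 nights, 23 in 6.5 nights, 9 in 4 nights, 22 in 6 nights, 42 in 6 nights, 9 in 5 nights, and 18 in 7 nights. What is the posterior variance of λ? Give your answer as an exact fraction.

Total count: 20 + 23 + 9 + 22 + 42 + 9 + 18 = 143.
Total exposure: 5 + 6.5 + 4 + 6 + 6 + 5 + 7 = 39.5 nights.
Posterior: α' = 24 + 143 = 167, β' = 14 + 39.5 = 107/2.
Posterior variance = α'/β'² = 167/(11449/4) = 668/11449.

668/11449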